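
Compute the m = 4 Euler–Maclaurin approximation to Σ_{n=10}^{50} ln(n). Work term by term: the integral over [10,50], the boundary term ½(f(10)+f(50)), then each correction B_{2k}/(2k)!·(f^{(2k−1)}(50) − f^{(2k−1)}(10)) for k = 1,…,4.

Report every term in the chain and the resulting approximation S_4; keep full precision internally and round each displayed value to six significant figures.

The integral term ∫_10^50 ln(x) dx = 132.575.
Boundary: ½(f(10) + f(50)) = ½(2.30259 + 3.91202) = 3.10730.
Integral + boundary = 135.683.
Order-1 term: 1/12 · (0.0200000 − 0.100000) = -0.00666667.
Partial sum through k=1: 135.676.
Order-2 term: −1/720 · (1.60000e-05 − 0.00200000) = 2.75556e-06.
Partial sum through k=2: 135.676.
Order-3 term: 1/30240 · (7.68000e-08 − 0.000240000) = -7.93397e-09.
Partial sum through k=3: 135.676.
Order-4 term: −1/1209600 · (9.21600e-10 − 7.20000e-05) = 5.95230e-11.

S_4 ≈ 135.676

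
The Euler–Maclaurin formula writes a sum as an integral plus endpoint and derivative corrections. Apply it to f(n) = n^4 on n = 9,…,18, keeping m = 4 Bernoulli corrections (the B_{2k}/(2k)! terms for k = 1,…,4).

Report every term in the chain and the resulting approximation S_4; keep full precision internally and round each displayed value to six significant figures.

The integral term ∫_9^18 x^4 dx = 366104.
½[f(9) + f(18)] = ½[6561.00 + 104976] = 55768.5.
Running total after boundary: 421872.
Order-1 term: 1/12 · (23328.0 − 2916.00) = 1701.00.
After k=1: 423573.
Order-2 term: −1/720 · (432.000 − 216.000) = -0.300000.
After k=2: 423573.
Order-3 term: 1/30240 · (0.00000 − 0.00000) = 0.00000.
After k=3: 423573.
Order-4 term: −1/1209600 · (0.00000 − 0.00000) = 0.00000.

S_4 ≈ 423573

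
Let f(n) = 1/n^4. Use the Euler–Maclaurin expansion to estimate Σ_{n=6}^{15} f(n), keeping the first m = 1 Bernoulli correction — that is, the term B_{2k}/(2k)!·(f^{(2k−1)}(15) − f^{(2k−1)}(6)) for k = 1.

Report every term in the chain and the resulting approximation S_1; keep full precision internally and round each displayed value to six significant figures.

S_1 ≈ 0.00188255

Integral: ∫_6^15 1/x^4 dx = 0.00144444.
½[f(6) + f(15)] = ½[0.000771605 + 1.97531e-05] = 0.000395679.
So far: 0.00184012.
k=1: B_{2}/(2)! × [f^{(1)}(15) − f^{(1)}(6)] = 1/12 × (-5.26749e-06 − (-0.000514403)) = 4.24280e-05.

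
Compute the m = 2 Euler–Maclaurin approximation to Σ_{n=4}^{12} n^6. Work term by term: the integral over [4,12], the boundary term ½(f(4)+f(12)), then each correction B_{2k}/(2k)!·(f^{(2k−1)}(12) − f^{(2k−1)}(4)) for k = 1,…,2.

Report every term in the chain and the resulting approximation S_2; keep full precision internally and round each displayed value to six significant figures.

Integral: ∫_4^12 x^6 dx = 5.11649e+06.
Boundary: ½(f(4) + f(12)) = ½(4096.00 + 2.98598e+06) = 1.49504e+06.
Integral + boundary = 6.61153e+06.
Correction k=1: B_{2}/2! · (f^{(1)}(12) − f^{(1)}(4)) = 1/12 · (1.49299e+06 − 6144.00) = 123904.
After k=1: 6.73543e+06.
Correction k=2: B_{4}/4! · (f^{(3)}(12) − f^{(3)}(4)) = −1/720 · (207360 − 7680.00) = -277.333.

S_2 ≈ 6.73516e+06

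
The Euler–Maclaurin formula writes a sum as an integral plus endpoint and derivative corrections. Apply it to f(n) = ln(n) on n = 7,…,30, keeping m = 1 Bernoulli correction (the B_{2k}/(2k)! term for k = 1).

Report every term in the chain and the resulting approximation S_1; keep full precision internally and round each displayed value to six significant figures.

Integral: ∫_7^30 ln(x) dx = 65.4146.
Endpoint term: (f(7) + f(30))/2 = (1.94591 + 3.40120)/2 = 2.67355.
So far: 68.0881.
Correction k=1: B_{2}/2! · (f^{(1)}(30) − f^{(1)}(7)) = 1/12 · (0.0333333 − 0.142857) = -0.00912698.

S_1 ≈ 68.0790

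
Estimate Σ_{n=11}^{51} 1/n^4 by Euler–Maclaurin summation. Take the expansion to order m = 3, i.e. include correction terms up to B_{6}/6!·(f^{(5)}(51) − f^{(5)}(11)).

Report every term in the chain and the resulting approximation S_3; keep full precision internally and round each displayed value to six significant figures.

∫_11^51 1/x^4 dx evaluates to 0.000247925.
Endpoint term: (f(11) + f(51))/2 = (6.83013e-05 + 1.47815e-07)/2 = 3.42246e-05.
Integral + boundary = 0.000282150.
Correction k=1: B_{2}/2! · (f^{(1)}(51) − f^{(1)}(11)) = 1/12 · (-1.15934e-08 − (-2.48369e-05)) = 2.06877e-06.
Partial sum through k=1: 0.000284219.
Correction k=2: B_{4}/4! · (f^{(3)}(51) − f^{(3)}(11)) = −1/720 · (-1.33718e-10 − (-6.15790e-06)) = -8.55245e-09.
Partial sum through k=2: 0.000284210.
Correction k=3: B_{6}/6! · (f^{(5)}(51) − f^{(5)}(11)) = 1/30240 · (-2.87897e-12 − (-2.84994e-06)) = 9.42438e-11.

S_3 ≈ 0.000284210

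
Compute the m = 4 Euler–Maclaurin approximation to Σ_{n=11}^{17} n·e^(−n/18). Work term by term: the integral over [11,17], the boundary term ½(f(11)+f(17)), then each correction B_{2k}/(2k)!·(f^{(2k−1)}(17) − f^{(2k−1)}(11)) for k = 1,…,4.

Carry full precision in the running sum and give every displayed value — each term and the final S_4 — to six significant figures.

S_4 ≈ 44.5849

Integral: ∫_11^17 x·e^(−x/18) dx = 38.3100.
Endpoint term: (f(11) + f(17))/2 = (5.97022 + 6.61122)/2 = 6.29072.
Integral + boundary = 44.6007.
Order-1 term: 1/12 · (0.0216053 − 0.211068) = -0.0157886.
Running total after k=1: 44.5849.
Order-2 term: −1/720 · (0.00246727 − 0.00400174) = 2.13120e-06.
Running total after k=2: 44.5849.
Order-3 term: 1/30240 · (1.50243e-05 − 2.26915e-05) = -2.53545e-10.
Running total after k=3: 44.5849.
Order-4 term: −1/1209600 · (6.92392e-08 − 1.01950e-07) = 2.70428e-14.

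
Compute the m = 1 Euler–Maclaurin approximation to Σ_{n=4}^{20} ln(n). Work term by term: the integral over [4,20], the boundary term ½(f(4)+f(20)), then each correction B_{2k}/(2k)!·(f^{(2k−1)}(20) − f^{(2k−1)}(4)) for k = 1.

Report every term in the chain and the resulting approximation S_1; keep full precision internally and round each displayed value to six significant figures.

S_1 ≈ 40.5438

∫_4^20 ln(x) dx evaluates to 38.3695.
Boundary: ½(f(4) + f(20)) = ½(1.38629 + 2.99573) = 2.19101.
Integral + boundary = 40.5605.
Correction k=1: B_{2}/2! · (f^{(1)}(20) − f^{(1)}(4)) = 1/12 · (0.0500000 − 0.250000) = -0.0166667.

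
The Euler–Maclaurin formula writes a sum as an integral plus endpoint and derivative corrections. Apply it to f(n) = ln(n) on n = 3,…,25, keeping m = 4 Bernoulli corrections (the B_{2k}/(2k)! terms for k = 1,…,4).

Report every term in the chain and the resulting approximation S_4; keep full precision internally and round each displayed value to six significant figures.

∫_3^25 ln(x) dx evaluates to 55.1761.
Endpoint term: (f(3) + f(25))/2 = (1.09861 + 3.21888)/2 = 2.15874.
So far: 57.3348.
Correction k=1: B_{2}/2! · (f^{(1)}(25) − f^{(1)}(3)) = 1/12 · (0.0400000 − 0.333333) = -0.0244444.
Running total after k=1: 57.3104.
Correction k=2: B_{4}/4! · (f^{(3)}(25) − f^{(3)}(3)) = −1/720 · (0.000128000 − 0.0740741) = 0.000102703.
Running total after k=2: 57.3105.
Correction k=3: B_{6}/6! · (f^{(5)}(25) − f^{(5)}(3)) = 1/30240 · (2.45760e-06 − 0.0987654) = -3.26597e-06.
Running total after k=3: 57.3105.
Correction k=4: B_{8}/8! · (f^{(7)}(25) − f^{(7)}(3)) = −1/1209600 · (1.17965e-07 − 0.329218) = 2.72171e-07.

S_4 ≈ 57.3105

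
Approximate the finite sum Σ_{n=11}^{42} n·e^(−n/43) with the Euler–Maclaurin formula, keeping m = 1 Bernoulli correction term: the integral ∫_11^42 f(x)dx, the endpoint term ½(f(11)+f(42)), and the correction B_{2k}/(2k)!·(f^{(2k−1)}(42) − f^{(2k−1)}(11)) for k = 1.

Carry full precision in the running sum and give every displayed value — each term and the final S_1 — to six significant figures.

∫_11^42 x·e^(−x/43) dx evaluates to 421.657.
½[f(11) + f(42)] = ½[8.51715 + 15.8145] = 12.1658.
Integral + boundary = 433.822.
k=1: B_{2}/(2)! × [f^{(1)}(42) − f^{(1)}(11)] = 1/12 × (0.00875663 − 0.576213) = -0.0472880.

S_1 ≈ 433.775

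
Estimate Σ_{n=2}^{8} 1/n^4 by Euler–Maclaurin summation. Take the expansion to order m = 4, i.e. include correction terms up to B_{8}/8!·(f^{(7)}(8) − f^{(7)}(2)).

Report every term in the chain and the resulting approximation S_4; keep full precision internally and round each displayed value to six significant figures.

S_4 ≈ 0.0816821

Integral: ∫_2^8 1/x^4 dx = 0.0410156.
½[f(2) + f(8)] = ½[0.0625000 + 0.000244141] = 0.0313721.
Integral + boundary = 0.0723877.
Correction k=1: B_{2}/2! · (f^{(1)}(8) − f^{(1)}(2)) = 1/12 · (-0.000122070 − (-0.125000)) = 0.0104065.
Partial sum through k=1: 0.0827942.
Correction k=2: B_{4}/4! · (f^{(3)}(8) − f^{(3)}(2)) = −1/720 · (-5.72205e-05 − (-0.937500)) = -0.00130200.
Partial sum through k=2: 0.0814922.
Correction k=3: B_{6}/6! · (f^{(5)}(8) − f^{(5)}(2)) = 1/30240 · (-5.00679e-05 − (-13.1250)) = 0.000434026.
Partial sum through k=3: 0.0819262.
Correction k=4: B_{8}/8! · (f^{(7)}(8) − f^{(7)}(2)) = −1/1209600 · (-7.04080e-05 − (-295.312)) = -0.000244141.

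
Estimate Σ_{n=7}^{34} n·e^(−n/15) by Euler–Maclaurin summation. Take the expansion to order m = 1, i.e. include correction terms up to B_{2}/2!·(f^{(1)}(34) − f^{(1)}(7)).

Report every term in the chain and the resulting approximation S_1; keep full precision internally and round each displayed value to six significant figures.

Integral: ∫_7^34 x·e^(−x/15) dx = 130.751.
½[f(7) + f(34)] = ½[4.38962 + 3.52434] = 3.95698.
So far: 134.708.
Correction k=1: B_{2}/2! · (f^{(1)}(34) − f^{(1)}(7)) = 1/12 · (-0.131299 − 0.334448) = -0.0388122.

S_1 ≈ 134.670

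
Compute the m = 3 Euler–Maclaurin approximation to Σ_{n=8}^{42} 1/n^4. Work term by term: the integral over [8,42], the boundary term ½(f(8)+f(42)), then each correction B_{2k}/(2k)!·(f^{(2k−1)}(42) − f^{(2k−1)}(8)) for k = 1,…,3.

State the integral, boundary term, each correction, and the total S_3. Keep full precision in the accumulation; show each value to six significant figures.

∫_8^42 1/x^4 dx evaluates to 0.000646543.
Boundary: ½(f(8) + f(42)) = ½(0.000244141 + 3.21368e-07) = 0.000122231.
Running total after boundary: 0.000768774.
Correction k=1: B_{2}/2! · (f^{(1)}(42) − f^{(1)}(8)) = 1/12 · (-3.06065e-08 − (-0.000122070)) = 1.01700e-05.
Partial sum through k=1: 0.000778943.
Correction k=2: B_{4}/4! · (f^{(3)}(42) − f^{(3)}(8)) = −1/720 · (-5.20519e-10 − (-5.72205e-05)) = -7.94721e-08.
Partial sum through k=2: 0.000778864.
Correction k=3: B_{6}/6! · (f^{(5)}(42) − f^{(5)}(8)) = 1/30240 · (-1.65244e-11 − (-5.00679e-05)) = 1.65568e-09.

S_3 ≈ 0.000778866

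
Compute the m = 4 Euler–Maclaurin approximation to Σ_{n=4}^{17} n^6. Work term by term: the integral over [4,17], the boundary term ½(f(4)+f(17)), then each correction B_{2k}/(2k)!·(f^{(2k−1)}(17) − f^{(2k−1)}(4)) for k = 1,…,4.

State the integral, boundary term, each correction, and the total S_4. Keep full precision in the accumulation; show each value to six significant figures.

S_4 ≈ 7.13969e+07

Integral: ∫_4^17 x^6 dx = 5.86175e+07.
Boundary: ½(f(4) + f(17)) = ½(4096.00 + 2.41376e+07) = 1.20708e+07.
Integral + boundary = 7.06883e+07.
Correction k=1: B_{2}/2! · (f^{(1)}(17) − f^{(1)}(4)) = 1/12 · (8.51914e+06 − 6144.00) = 709416.
After k=1: 7.13977e+07.
Correction k=2: B_{4}/4! · (f^{(3)}(17) − f^{(3)}(4)) = −1/720 · (589560 − 7680.00) = -808.167.
After k=2: 7.13969e+07.
Correction k=3: B_{6}/6! · (f^{(5)}(17) − f^{(5)}(4)) = 1/30240 · (12240.0 − 2880.00) = 0.309524.
After k=3: 7.13969e+07.
Correction k=4: B_{8}/8! · (f^{(7)}(17) − f^{(7)}(4)) = −1/1209600 · (0.00000 − 0.00000) = 0.00000.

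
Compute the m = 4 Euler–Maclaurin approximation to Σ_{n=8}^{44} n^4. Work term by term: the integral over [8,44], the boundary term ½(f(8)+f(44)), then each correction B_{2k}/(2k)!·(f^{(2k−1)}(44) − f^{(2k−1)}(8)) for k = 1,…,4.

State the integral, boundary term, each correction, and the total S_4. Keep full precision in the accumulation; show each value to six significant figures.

S_4 ≈ 3.48810e+07

The integral term ∫_8^44 x^4 dx = 3.29767e+07.
Endpoint term: (f(8) + f(44))/2 = (4096.00 + 3.74810e+06)/2 = 1.87610e+06.
Integral + boundary = 3.48528e+07.
Correction k=1: B_{2}/2! · (f^{(1)}(44) − f^{(1)}(8)) = 1/12 · (340736 − 2048.00) = 28224.0.
After k=1: 3.48810e+07.
Correction k=2: B_{4}/4! · (f^{(3)}(44) − f^{(3)}(8)) = −1/720 · (1056.00 − 192.000) = -1.20000.
After k=2: 3.48810e+07.
Correction k=3: B_{6}/6! · (f^{(5)}(44) − f^{(5)}(8)) = 1/30240 · (0.00000 − 0.00000) = 0.00000.
After k=3: 3.48810e+07.
Correction k=4: B_{8}/8! · (f^{(7)}(44) − f^{(7)}(8)) = −1/1209600 · (0.00000 − 0.00000) = 0.00000.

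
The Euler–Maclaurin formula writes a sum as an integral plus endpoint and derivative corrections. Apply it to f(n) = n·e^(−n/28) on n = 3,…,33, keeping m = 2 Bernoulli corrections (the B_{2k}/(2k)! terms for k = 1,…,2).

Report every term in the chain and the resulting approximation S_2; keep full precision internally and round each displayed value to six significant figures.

S_2 ≈ 260.580

∫_3^33 x·e^(−x/28) dx evaluates to 254.226.
½[f(3) + f(33)] = ½[2.69519 + 10.1547] = 6.42494.
So far: 260.651.
k=1: B_{2}/(2)! × [f^{(1)}(33) − f^{(1)}(3)] = 1/12 × (-0.0549496 − 0.802140) = -0.0714242.
Running total after k=1: 260.580.
k=2: B_{4}/(4)! × [f^{(3)}(33) − f^{(3)}(3)] = −1/720 × (0.000714906 − 0.00331497) = 3.61120e-06.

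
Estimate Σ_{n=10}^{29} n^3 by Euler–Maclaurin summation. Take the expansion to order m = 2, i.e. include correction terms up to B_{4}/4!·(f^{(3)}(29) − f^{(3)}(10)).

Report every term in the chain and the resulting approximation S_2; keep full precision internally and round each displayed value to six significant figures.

The integral term ∫_10^29 x^3 dx = 174320.
Boundary: ½(f(10) + f(29)) = ½(1000.00 + 24389.0) = 12694.5.
Integral + boundary = 187015.
Correction k=1: B_{2}/2! · (f^{(1)}(29) − f^{(1)}(10)) = 1/12 · (2523.00 − 300.000) = 185.250.
Running total after k=1: 187200.
Correction k=2: B_{4}/4! · (f^{(3)}(29) − f^{(3)}(10)) = −1/720 · (6.00000 − 6.00000) = 0.00000.

S_2 ≈ 187200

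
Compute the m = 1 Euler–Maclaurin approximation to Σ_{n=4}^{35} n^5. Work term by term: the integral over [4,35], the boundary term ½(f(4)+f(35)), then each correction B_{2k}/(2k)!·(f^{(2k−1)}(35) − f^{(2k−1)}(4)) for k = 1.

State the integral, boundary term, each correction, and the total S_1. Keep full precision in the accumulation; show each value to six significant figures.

S_1 ≈ 3.33264e+08

Integral: ∫_4^35 x^5 dx = 3.06377e+08.
Endpoint term: (f(4) + f(35))/2 = (1024.00 + 5.25219e+07)/2 = 2.62614e+07.
So far: 3.32638e+08.
Correction k=1: B_{2}/2! · (f^{(1)}(35) − f^{(1)}(4)) = 1/12 · (7.50312e+06 − 1280.00) = 625154.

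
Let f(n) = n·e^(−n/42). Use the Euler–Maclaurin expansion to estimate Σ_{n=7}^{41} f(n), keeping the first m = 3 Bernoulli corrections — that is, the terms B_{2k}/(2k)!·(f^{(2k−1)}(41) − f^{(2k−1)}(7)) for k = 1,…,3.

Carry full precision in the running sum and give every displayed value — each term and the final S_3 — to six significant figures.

Integral: ∫_7^41 x·e^(−x/42) dx = 428.731.
Endpoint term: (f(7) + f(41))/2 = (5.92537 + 15.4465)/2 = 10.6859.
Integral + boundary = 439.417.
k=1: B_{2}/(2)! × [f^{(1)}(41) − f^{(1)}(7)] = 1/12 × (0.00897009 − 0.705401) = -0.0580359.
After k=1: 439.359.
k=2: B_{4}/(4)! × [f^{(3)}(41) − f^{(3)}(7)] = −1/720 × (0.000432232 − 0.00135962) = 1.28804e-06.
After k=2: 439.359.
k=3: B_{6}/(6)! × [f^{(5)}(41) − f^{(5)}(7)] = 1/30240 × (4.87176e-07 − 1.31482e-06) = -2.73693e-11.

S_3 ≈ 439.359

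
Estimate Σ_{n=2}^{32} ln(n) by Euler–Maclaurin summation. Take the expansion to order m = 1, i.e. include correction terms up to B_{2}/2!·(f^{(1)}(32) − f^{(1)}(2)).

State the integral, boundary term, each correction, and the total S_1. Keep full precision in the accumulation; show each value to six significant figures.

S_1 ≈ 81.5576

The integral term ∫_2^32 ln(x) dx = 79.5173.
½[f(2) + f(32)] = ½[0.693147 + 3.46574] = 2.07944.
Integral + boundary = 81.5967.
k=1: B_{2}/(2)! × [f^{(1)}(32) − f^{(1)}(2)] = 1/12 × (0.0312500 − 0.500000) = -0.0390625.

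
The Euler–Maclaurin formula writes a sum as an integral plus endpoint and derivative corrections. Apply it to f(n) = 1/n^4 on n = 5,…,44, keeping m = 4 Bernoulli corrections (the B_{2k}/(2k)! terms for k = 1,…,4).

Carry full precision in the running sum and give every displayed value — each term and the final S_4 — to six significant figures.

S_4 ≈ 0.00356752

Integral: ∫_5^44 1/x^4 dx = 0.00266275.
Boundary: ½(f(5) + f(44)) = ½(0.00160000 + 2.66802e-07) = 0.000800133.
Running total after boundary: 0.00346289.
k=1: B_{2}/(2)! × [f^{(1)}(44) − f^{(1)}(5)] = 1/12 × (-2.42547e-08 − (-0.00128000)) = 0.000106665.
After k=1: 0.00356955.
k=2: B_{4}/(4)! × [f^{(3)}(44) − f^{(3)}(5)] = −1/720 × (-3.75848e-10 − (-0.00153600)) = -2.13333e-06.
After k=2: 0.00356742.
k=3: B_{6}/(6)! × [f^{(5)}(44) − f^{(5)}(5)] = 1/30240 × (-1.08716e-11 − (-0.00344064)) = 1.13778e-07.
After k=3: 0.00356753.
k=4: B_{8}/(8)! × [f^{(7)}(44) − f^{(7)}(5)] = −1/1209600 × (-5.05397e-13 − (-0.0123863)) = -1.02400e-08.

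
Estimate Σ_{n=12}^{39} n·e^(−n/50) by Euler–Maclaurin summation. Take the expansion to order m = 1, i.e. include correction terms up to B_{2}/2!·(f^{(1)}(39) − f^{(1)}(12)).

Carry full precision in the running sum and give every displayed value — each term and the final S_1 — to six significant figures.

S_1 ≈ 412.257

Integral: ∫_12^39 x·e^(−x/50) dx = 398.640.
Boundary: ½(f(12) + f(39)) = ½(9.43953 + 17.8778) = 13.6587.
Running total after boundary: 412.298.
Correction k=1: B_{2}/2! · (f^{(1)}(39) − f^{(1)}(12)) = 1/12 · (0.100849 − 0.597837) = -0.0414157.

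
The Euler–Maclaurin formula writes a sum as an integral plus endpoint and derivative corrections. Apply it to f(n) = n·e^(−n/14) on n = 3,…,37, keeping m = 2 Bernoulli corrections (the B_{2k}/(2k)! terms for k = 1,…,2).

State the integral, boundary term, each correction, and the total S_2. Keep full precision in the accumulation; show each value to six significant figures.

The integral term ∫_3^37 x·e^(−x/14) dx = 141.287.
Boundary: ½(f(3) + f(37)) = ½(2.42135 + 2.63283) = 2.52709.
So far: 143.815.
Correction k=1: B_{2}/2! · (f^{(1)}(37) − f^{(1)}(3)) = 1/12 · (-0.116902 − 0.634164) = -0.0625888.
Partial sum through k=1: 143.752.
Correction k=2: B_{4}/4! · (f^{(3)}(37) − f^{(3)}(3)) = −1/720 · (0.000129660 − 0.0114714) = 1.57525e-05.

S_2 ≈ 143.752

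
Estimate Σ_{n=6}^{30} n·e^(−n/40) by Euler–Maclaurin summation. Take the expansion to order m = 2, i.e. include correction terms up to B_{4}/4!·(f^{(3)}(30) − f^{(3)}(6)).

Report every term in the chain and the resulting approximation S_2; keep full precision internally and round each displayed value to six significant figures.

S_2 ≈ 270.693

∫_6^30 x·e^(−x/40) dx evaluates to 261.076.
Endpoint term: (f(6) + f(30))/2 = (5.16425 + 14.1710)/2 = 9.66762.
Integral + boundary = 270.744.
Correction k=1: B_{2}/2! · (f^{(1)}(30) − f^{(1)}(6)) = 1/12 · (0.118092 − 0.731602) = -0.0511258.
After k=1: 270.693.
Correction k=2: B_{4}/4! · (f^{(3)}(30) − f^{(3)}(6)) = −1/720 · (0.000664265 − 0.00153314) = 1.20676e-06.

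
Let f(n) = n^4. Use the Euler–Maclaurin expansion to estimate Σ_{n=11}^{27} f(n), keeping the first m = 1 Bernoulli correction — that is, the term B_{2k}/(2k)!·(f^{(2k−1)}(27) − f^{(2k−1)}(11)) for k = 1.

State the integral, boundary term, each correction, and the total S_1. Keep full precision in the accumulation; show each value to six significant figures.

∫_11^27 x^4 dx evaluates to 2.83757e+06.
Endpoint term: (f(11) + f(27))/2 = (14641.0 + 531441)/2 = 273041.
So far: 3.11061e+06.
Correction k=1: B_{2}/2! · (f^{(1)}(27) − f^{(1)}(11)) = 1/12 · (78732.0 − 5324.00) = 6117.33.

S_1 ≈ 3.11673e+06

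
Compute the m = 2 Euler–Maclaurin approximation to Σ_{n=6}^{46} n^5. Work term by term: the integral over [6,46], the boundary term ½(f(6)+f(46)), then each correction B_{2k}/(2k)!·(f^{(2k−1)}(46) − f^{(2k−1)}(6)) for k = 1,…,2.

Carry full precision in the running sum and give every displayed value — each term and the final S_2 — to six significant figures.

S_2 ≈ 1.68389e+09

Integral: ∫_6^46 x^5 dx = 1.57904e+09.
Endpoint term: (f(6) + f(46))/2 = (7776.00 + 2.05963e+08)/2 = 1.02985e+08.
Running total after boundary: 1.68203e+09.
Correction k=1: B_{2}/2! · (f^{(1)}(46) − f^{(1)}(6)) = 1/12 · (2.23873e+07 − 6480.00) = 1.86507e+06.
Running total after k=1: 1.68389e+09.
Correction k=2: B_{4}/4! · (f^{(3)}(46) − f^{(3)}(6)) = −1/720 · (126960 − 2160.00) = -173.333.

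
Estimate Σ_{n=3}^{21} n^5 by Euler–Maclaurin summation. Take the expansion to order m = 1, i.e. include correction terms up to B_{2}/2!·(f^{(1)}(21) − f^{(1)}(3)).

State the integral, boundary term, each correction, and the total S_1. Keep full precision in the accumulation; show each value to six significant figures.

∫_3^21 x^5 dx evaluates to 1.42942e+07.
Endpoint term: (f(3) + f(21))/2 = (243.000 + 4.08410e+06)/2 = 2.04217e+06.
Integral + boundary = 1.63364e+07.
k=1: B_{2}/(2)! × [f^{(1)}(21) − f^{(1)}(3)] = 1/12 × (972405 − 405.000) = 81000.0.

S_1 ≈ 1.64174e+07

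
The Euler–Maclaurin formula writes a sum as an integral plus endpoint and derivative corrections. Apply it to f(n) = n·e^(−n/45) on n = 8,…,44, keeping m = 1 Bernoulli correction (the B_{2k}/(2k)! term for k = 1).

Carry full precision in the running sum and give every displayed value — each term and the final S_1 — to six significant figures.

S_1 ≈ 501.653

The integral term ∫_8^44 x·e^(−x/45) dx = 490.086.
Boundary: ½(f(8) + f(44)) = ½(6.69703 + 16.5504) = 11.6237.
Integral + boundary = 501.710.
Order-1 term: 1/12 · (0.00835880 − 0.688306) = -0.0566622.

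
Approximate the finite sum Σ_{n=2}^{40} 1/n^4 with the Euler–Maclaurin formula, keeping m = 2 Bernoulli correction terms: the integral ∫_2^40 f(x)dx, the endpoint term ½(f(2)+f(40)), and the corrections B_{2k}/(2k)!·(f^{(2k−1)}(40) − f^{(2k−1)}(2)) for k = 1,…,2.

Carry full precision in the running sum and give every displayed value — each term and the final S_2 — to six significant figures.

Integral: ∫_2^40 1/x^4 dx = 0.0416615.
½[f(2) + f(40)] = ½[0.0625000 + 3.90625e-07] = 0.0312502.
So far: 0.0729117.
k=1: B_{2}/(2)! × [f^{(1)}(40) − f^{(1)}(2)] = 1/12 × (-3.90625e-08 − (-0.125000)) = 0.0104167.
Partial sum through k=1: 0.0833283.
k=2: B_{4}/(4)! × [f^{(3)}(40) − f^{(3)}(2)] = −1/720 × (-7.32422e-10 − (-0.937500)) = -0.00130208.

S_2 ≈ 0.0820262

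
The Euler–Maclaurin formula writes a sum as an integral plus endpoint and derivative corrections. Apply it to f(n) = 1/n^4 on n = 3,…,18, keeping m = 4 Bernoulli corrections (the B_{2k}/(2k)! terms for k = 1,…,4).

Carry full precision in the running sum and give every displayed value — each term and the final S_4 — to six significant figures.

S_4 ≈ 0.0197700

∫_3^18 1/x^4 dx evaluates to 0.0122885.
Endpoint term: (f(3) + f(18))/2 = (0.0123457 + 9.52599e-06)/2 = 0.00617760.
So far: 0.0184661.
Order-1 term: 1/12 · (-2.11689e-06 − (-0.0164609)) = 0.00137157.
After k=1: 0.0198377.
Order-2 term: −1/720 · (-1.96008e-07 − (-0.0548697)) = -7.62076e-05.
After k=2: 0.0197615.
Order-3 term: 1/30240 · (-3.38779e-08 − (-0.341411)) = 1.12901e-05.
After k=3: 0.0197728.
Order-4 term: −1/1209600 · (-9.41053e-09 − (-3.41411)) = -2.82251e-06.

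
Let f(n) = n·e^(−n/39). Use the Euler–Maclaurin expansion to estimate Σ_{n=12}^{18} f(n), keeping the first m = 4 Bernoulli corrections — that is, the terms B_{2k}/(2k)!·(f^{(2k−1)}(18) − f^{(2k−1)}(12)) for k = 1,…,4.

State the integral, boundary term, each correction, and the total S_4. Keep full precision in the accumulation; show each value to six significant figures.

∫_12^18 x·e^(−x/39) dx evaluates to 61.0102.
½[f(12) + f(18)] = ½[8.82170 + 11.3456] = 10.0837.
Integral + boundary = 71.0939.
Order-1 term: 1/12 · (0.339399 − 0.508944) = -0.0141287.
Running total after k=1: 71.0797.
Order-2 term: −1/720 · (0.00105196 − 0.00130127) = 3.46265e-07.
Running total after k=2: 71.0797.
Order-3 term: 1/30240 · (1.23654e-06 − 1.49107e-06) = -8.41725e-12.
Running total after k=3: 71.0797.
Order-4 term: −1/1209600 · (1.17124e-09 − 1.39817e-09) = 1.87609e-16.

S_4 ≈ 71.0797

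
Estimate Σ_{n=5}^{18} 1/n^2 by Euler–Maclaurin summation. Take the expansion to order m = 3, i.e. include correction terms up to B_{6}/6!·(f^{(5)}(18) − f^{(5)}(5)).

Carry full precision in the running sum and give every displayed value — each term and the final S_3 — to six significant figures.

S_3 ≈ 0.167282

The integral term ∫_5^18 1/x^2 dx = 0.144444.
Boundary: ½(f(5) + f(18)) = ½(0.0400000 + 0.00308642) = 0.0215432.
Integral + boundary = 0.165988.
Correction k=1: B_{2}/2! · (f^{(1)}(18) − f^{(1)}(5)) = 1/12 · (-0.000342936 − (-0.0160000)) = 0.00130476.
After k=1: 0.167292.
Correction k=2: B_{4}/4! · (f^{(3)}(18) − f^{(3)}(5)) = −1/720 · (-1.27013e-05 − (-0.00768000)) = -1.06490e-05.
After k=2: 0.167282.
Correction k=3: B_{6}/6! · (f^{(5)}(18) − f^{(5)}(5)) = 1/30240 · (-1.17605e-06 − (-0.00921600)) = 3.04723e-07.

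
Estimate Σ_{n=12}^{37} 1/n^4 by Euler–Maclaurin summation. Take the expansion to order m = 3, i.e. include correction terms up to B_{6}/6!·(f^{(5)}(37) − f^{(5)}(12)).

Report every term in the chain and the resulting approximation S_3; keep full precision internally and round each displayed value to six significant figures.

S_3 ≈ 0.000212030

Integral: ∫_12^37 1/x^4 dx = 0.000186321.
Endpoint term: (f(12) + f(37))/2 = (4.82253e-05 + 5.33572e-07)/2 = 2.43794e-05.
So far: 0.000210700.
k=1: B_{2}/(2)! × [f^{(1)}(37) − f^{(1)}(12)] = 1/12 × (-5.76835e-08 − (-1.60751e-05)) = 1.33478e-06.
Partial sum through k=1: 0.000212035.
k=2: B_{4}/(4)! × [f^{(3)}(37) − f^{(3)}(12)] = −1/720 × (-1.26406e-09 − (-3.34898e-06)) = -4.64961e-09.
Partial sum through k=2: 0.000212030.
k=3: B_{6}/(6)! × [f^{(5)}(37) − f^{(5)}(12)] = 1/30240 × (-5.17075e-11 − (-1.30238e-06)) = 4.30664e-11.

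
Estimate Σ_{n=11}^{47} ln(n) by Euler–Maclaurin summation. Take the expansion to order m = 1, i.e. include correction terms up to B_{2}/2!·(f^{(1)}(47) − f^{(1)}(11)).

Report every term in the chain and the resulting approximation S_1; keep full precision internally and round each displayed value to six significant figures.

S_1 ≈ 121.698

The integral term ∫_11^47 ln(x) dx = 118.580.
Endpoint term: (f(11) + f(47))/2 = (2.39790 + 3.85015)/2 = 3.12402.
Running total after boundary: 121.704.
k=1: B_{2}/(2)! × [f^{(1)}(47) − f^{(1)}(11)] = 1/12 × (0.0212766 − 0.0909091) = -0.00580271.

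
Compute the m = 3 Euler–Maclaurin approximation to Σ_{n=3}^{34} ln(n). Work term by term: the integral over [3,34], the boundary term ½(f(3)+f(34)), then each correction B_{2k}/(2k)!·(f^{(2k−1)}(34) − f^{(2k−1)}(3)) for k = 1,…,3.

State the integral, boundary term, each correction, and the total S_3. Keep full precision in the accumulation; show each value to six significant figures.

The integral term ∫_3^34 ln(x) dx = 85.6004.
½[f(3) + f(34)] = ½[1.09861 + 3.52636] = 2.31249.
Integral + boundary = 87.9129.
k=1: B_{2}/(2)! × [f^{(1)}(34) − f^{(1)}(3)] = 1/12 × (0.0294118 − 0.333333) = -0.0253268.
Running total after k=1: 87.8876.
k=2: B_{4}/(4)! × [f^{(3)}(34) − f^{(3)}(3)] = −1/720 × (5.08854e-05 − 0.0740741) = 0.000102810.
Running total after k=2: 87.8877.
k=3: B_{6}/(6)! × [f^{(5)}(34) − f^{(5)}(3)] = 1/30240 × (5.28222e-07 − 0.0987654) = -3.26604e-06.

S_3 ≈ 87.8877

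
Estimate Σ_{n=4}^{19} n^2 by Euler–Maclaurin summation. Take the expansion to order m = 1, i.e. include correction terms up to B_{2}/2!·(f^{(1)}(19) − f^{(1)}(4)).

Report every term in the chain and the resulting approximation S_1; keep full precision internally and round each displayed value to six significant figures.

S_1 ≈ 2456.00

Integral: ∫_4^19 x^2 dx = 2265.00.
Boundary: ½(f(4) + f(19)) = ½(16.0000 + 361.000) = 188.500.
So far: 2453.50.
k=1: B_{2}/(2)! × [f^{(1)}(19) − f^{(1)}(4)] = 1/12 × (38.0000 − 8.00000) = 2.50000.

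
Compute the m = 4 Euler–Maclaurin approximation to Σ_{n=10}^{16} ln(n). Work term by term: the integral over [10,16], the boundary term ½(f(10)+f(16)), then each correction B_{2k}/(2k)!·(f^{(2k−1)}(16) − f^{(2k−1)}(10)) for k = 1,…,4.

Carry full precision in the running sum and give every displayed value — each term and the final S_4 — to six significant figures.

Integral: ∫_10^16 ln(x) dx = 15.3356.
Boundary: ½(f(10) + f(16)) = ½(2.30259 + 2.77259) = 2.53759.
So far: 17.8732.
k=1: B_{2}/(2)! × [f^{(1)}(16) − f^{(1)}(10)] = 1/12 × (0.0625000 − 0.100000) = -0.00312500.
Partial sum through k=1: 17.8700.
k=2: B_{4}/(4)! × [f^{(3)}(16) − f^{(3)}(10)] = −1/720 × (0.000488281 − 0.00200000) = 2.09961e-06.
Partial sum through k=2: 17.8700.
k=3: B_{6}/(6)! × [f^{(5)}(16) − f^{(5)}(10)] = 1/30240 × (2.28882e-05 − 0.000240000) = -7.17962e-09.
Partial sum through k=3: 17.8700.
k=4: B_{8}/(8)! × [f^{(7)}(16) − f^{(7)}(10)] = −1/1209600 × (2.68221e-06 − 7.20000e-05) = 5.73064e-11.

S_4 ≈ 17.8700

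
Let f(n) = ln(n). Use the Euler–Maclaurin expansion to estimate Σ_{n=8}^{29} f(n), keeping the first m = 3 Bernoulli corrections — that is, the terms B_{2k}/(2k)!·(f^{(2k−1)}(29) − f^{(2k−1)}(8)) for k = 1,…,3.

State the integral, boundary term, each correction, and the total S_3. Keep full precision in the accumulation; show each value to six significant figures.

S_3 ≈ 62.7319

The integral term ∫_8^29 ln(x) dx = 60.0160.
½[f(8) + f(29)] = ½[2.07944 + 3.36730] = 2.72337.
Integral + boundary = 62.7394.
k=1: B_{2}/(2)! × [f^{(1)}(29) − f^{(1)}(8)] = 1/12 × (0.0344828 − 0.125000) = -0.00754310.
Running total after k=1: 62.7319.
k=2: B_{4}/(4)! × [f^{(3)}(29) − f^{(3)}(8)] = −1/720 × (8.20042e-05 − 0.00390625) = 5.31145e-06.
Running total after k=2: 62.7319.
k=3: B_{6}/(6)! × [f^{(5)}(29) − f^{(5)}(8)] = 1/30240 × (1.17010e-06 − 0.000732422) = -2.41816e-08.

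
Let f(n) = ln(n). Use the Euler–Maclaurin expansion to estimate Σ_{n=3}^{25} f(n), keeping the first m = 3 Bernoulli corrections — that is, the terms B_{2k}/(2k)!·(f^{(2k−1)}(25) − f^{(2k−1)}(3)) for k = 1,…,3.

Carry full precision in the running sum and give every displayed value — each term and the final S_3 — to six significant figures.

S_3 ≈ 57.3105

The integral term ∫_3^25 ln(x) dx = 55.1761.
Endpoint term: (f(3) + f(25))/2 = (1.09861 + 3.21888)/2 = 2.15874.
So far: 57.3348.
Correction k=1: B_{2}/2! · (f^{(1)}(25) − f^{(1)}(3)) = 1/12 · (0.0400000 − 0.333333) = -0.0244444.
After k=1: 57.3104.
Correction k=2: B_{4}/4! · (f^{(3)}(25) − f^{(3)}(3)) = −1/720 · (0.000128000 − 0.0740741) = 0.000102703.
After k=2: 57.3105.
Correction k=3: B_{6}/6! · (f^{(5)}(25) − f^{(5)}(3)) = 1/30240 · (2.45760e-06 − 0.0987654) = -3.26597e-06.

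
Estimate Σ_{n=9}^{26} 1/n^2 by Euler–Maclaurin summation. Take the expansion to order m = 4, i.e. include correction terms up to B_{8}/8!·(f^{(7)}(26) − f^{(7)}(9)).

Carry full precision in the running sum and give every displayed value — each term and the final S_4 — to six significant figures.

The integral term ∫_9^26 1/x^2 dx = 0.0726496.
½[f(9) + f(26)] = ½[0.0123457 + 0.00147929] = 0.00691248.
So far: 0.0795621.
Order-1 term: 1/12 · (-0.000113792 − (-0.00274348)) = 0.000219141.
Partial sum through k=1: 0.0797812.
Order-2 term: −1/720 · (-2.01997e-06 − (-0.000406442)) = -5.61697e-07.
Partial sum through k=2: 0.0797806.
Order-3 term: 1/30240 · (-8.96436e-08 − (-0.000150534)) = 4.97502e-09.
Partial sum through k=3: 0.0797806.
Order-4 term: −1/1209600 · (-7.42609e-09 − (-0.000104073)) = -8.60330e-11.

S_4 ≈ 0.0797806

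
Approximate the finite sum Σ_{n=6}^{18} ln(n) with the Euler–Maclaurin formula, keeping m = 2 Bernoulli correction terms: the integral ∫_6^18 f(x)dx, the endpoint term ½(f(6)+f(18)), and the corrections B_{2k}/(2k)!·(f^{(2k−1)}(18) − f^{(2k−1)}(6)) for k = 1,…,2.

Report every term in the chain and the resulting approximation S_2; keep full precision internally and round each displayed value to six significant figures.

The integral term ∫_6^18 ln(x) dx = 29.2761.
Boundary: ½(f(6) + f(18)) = ½(1.79176 + 2.89037) = 2.34107.
Integral + boundary = 31.6172.
k=1: B_{2}/(2)! × [f^{(1)}(18) − f^{(1)}(6)] = 1/12 × (0.0555556 − 0.166667) = -0.00925926.
After k=1: 31.6079.
k=2: B_{4}/(4)! × [f^{(3)}(18) − f^{(3)}(6)] = −1/720 × (0.000342936 − 0.00925926) = 1.23838e-05.

S_2 ≈ 31.6080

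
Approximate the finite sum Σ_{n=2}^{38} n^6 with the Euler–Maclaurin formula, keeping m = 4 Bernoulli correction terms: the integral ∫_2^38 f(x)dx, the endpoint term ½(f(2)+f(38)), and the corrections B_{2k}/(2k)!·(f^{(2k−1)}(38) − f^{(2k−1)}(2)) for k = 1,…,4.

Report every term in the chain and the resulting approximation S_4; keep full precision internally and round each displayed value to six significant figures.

The integral term ∫_2^38 x^6 dx = 1.63451e+10.
Endpoint term: (f(2) + f(38))/2 = (64.0000 + 3.01094e+09)/2 = 1.50547e+09.
Running total after boundary: 1.78506e+10.
Order-1 term: 1/12 · (4.75411e+08 − 192.000) = 3.96176e+07.
After k=1: 1.78902e+10.
Order-2 term: −1/720 · (6.58464e+06 − 960.000) = -9144.00.
After k=2: 1.78902e+10.
Order-3 term: 1/30240 · (27360.0 − 1440.00) = 0.857143.
After k=3: 1.78902e+10.
Order-4 term: −1/1209600 · (0.00000 − 0.00000) = 0.00000.

S_4 ≈ 1.78902e+10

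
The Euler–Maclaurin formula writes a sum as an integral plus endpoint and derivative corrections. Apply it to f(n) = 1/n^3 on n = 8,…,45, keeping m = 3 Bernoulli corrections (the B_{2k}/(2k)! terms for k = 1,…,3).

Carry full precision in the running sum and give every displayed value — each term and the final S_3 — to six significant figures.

The integral term ∫_8^45 1/x^3 dx = 0.00756559.
Endpoint term: (f(8) + f(45))/2 = (0.00195312 + 1.09739e-05)/2 = 0.000982049.
So far: 0.00854764.
k=1: B_{2}/(2)! × [f^{(1)}(45) − f^{(1)}(8)] = 1/12 × (-7.31596e-07 − (-0.000732422)) = 6.09742e-05.
After k=1: 0.00860861.
k=2: B_{4}/(4)! × [f^{(3)}(45) − f^{(3)}(8)] = −1/720 × (-7.22564e-09 − (-0.000228882)) = -3.17881e-07.
After k=2: 0.00860829.
k=3: B_{6}/(6)! × [f^{(5)}(45) − f^{(5)}(8)] = 1/30240 × (-1.49865e-10 − (-0.000150204)) = 4.96705e-09.

S_3 ≈ 0.00860830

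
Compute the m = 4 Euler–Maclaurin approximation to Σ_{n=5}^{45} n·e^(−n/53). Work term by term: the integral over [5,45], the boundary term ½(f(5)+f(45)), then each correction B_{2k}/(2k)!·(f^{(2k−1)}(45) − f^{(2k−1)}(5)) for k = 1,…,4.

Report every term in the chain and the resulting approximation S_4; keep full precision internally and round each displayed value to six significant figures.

∫_5^45 x·e^(−x/53) dx evaluates to 575.171.
Endpoint term: (f(5) + f(45))/2 = (4.54987 + 19.2518)/2 = 11.9008.
Integral + boundary = 587.071.
k=1: B_{2}/(2)! × [f^{(1)}(45) − f^{(1)}(5)] = 1/12 × (0.0645764 − 0.824127) = -0.0632959.
Partial sum through k=1: 587.008.
k=2: B_{4}/(4)! × [f^{(3)}(45) − f^{(3)}(5)] = −1/720 × (0.000327595 − 0.000941287) = 8.52350e-07.
Partial sum through k=2: 587.008.
k=3: B_{6}/(6)! × [f^{(5)}(45) − f^{(5)}(5)] = 1/30240 × (2.25062e-07 − 5.65748e-07) = -1.12661e-11.
Partial sum through k=3: 587.008.
k=4: B_{8}/(8)! × [f^{(7)}(45) − f^{(7)}(5)] = −1/1209600 × (1.18726e-10 − 2.83517e-10) = 1.36236e-16.

S_4 ≈ 587.008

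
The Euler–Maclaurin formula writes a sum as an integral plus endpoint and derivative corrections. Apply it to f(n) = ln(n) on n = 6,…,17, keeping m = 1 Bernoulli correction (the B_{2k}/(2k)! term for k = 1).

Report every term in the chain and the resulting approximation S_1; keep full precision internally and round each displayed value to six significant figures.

S_1 ≈ 28.7176

Integral: ∫_6^17 ln(x) dx = 26.4141.
Endpoint term: (f(6) + f(17))/2 = (1.79176 + 2.83321)/2 = 2.31249.
So far: 28.7266.
Correction k=1: B_{2}/2! · (f^{(1)}(17) − f^{(1)}(6)) = 1/12 · (0.0588235 − 0.166667) = -0.00898693.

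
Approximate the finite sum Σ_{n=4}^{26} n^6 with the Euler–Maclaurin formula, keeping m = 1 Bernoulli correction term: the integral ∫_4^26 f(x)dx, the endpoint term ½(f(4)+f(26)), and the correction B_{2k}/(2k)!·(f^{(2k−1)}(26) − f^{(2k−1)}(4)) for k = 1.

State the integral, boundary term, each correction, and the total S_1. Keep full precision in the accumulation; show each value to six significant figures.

S_1 ≈ 1.30780e+09

The integral term ∫_4^26 x^6 dx = 1.14740e+09.
Boundary: ½(f(4) + f(26)) = ½(4096.00 + 3.08916e+08) = 1.54460e+08.
Integral + boundary = 1.30186e+09.
Order-1 term: 1/12 · (7.12883e+07 − 6144.00) = 5.94018e+06.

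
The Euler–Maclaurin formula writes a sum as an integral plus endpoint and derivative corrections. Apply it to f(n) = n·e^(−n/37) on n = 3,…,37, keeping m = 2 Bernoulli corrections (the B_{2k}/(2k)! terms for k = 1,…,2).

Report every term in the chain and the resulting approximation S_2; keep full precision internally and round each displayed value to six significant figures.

S_2 ≈ 365.600

∫_3^37 x·e^(−x/37) dx evaluates to 357.482.
Boundary: ½(f(3) + f(37)) = ½(2.76636 + 13.6115) = 8.18895.
Integral + boundary = 365.671.
k=1: B_{2}/(2)! × [f^{(1)}(37) − f^{(1)}(3)] = 1/12 × (0.00000 − 0.847353) = -0.0706127.
Partial sum through k=1: 365.600.
k=2: B_{4}/(4)! × [f^{(3)}(37) − f^{(3)}(3)] = −1/720 × (0.000537443 − 0.00196610) = 1.98425e-06.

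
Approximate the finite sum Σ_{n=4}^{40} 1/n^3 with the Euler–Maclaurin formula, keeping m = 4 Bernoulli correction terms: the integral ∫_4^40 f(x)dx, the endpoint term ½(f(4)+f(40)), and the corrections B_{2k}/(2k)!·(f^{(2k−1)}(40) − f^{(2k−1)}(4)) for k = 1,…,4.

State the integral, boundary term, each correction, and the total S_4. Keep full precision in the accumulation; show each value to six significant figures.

S_4 ≈ 0.0397151

The integral term ∫_4^40 1/x^3 dx = 0.0309375.
Boundary: ½(f(4) + f(40)) = ½(0.0156250 + 1.56250e-05) = 0.00782031.
So far: 0.0387578.
Order-1 term: 1/12 · (-1.17187e-06 − (-0.0117188)) = 0.000976465.
Partial sum through k=1: 0.0397343.
Order-2 term: −1/720 · (-1.46484e-08 − (-0.0146484)) = -2.03450e-05.
Partial sum through k=2: 0.0397139.
Order-3 term: 1/30240 · (-3.84521e-10 − (-0.0384521)) = 1.27157e-06.
Partial sum through k=3: 0.0397152.
Order-4 term: −1/1209600 · (-1.73035e-11 − (-0.173035)) = -1.43051e-07.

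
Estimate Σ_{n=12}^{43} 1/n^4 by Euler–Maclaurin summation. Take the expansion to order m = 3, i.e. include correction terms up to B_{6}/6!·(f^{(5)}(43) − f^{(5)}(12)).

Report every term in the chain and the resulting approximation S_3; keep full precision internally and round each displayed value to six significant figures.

The integral term ∫_12^43 1/x^4 dx = 0.000188709.
Endpoint term: (f(12) + f(43))/2 = (4.82253e-05 + 2.92500e-07)/2 = 2.42589e-05.
Running total after boundary: 0.000212968.
k=1: B_{2}/(2)! × [f^{(1)}(43) − f^{(1)}(12)] = 1/12 × (-2.72093e-08 − (-1.60751e-05)) = 1.33732e-06.
After k=1: 0.000214305.
k=2: B_{4}/(4)! × [f^{(3)}(43) − f^{(3)}(12)] = −1/720 × (-4.41471e-10 − (-3.34898e-06)) = -4.65075e-09.
After k=2: 0.000214300.
k=3: B_{6}/(6)! × [f^{(5)}(43) − f^{(5)}(12)] = 1/30240 × (-1.33707e-11 − (-1.30238e-06)) = 4.30677e-11.

S_3 ≈ 0.000214300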